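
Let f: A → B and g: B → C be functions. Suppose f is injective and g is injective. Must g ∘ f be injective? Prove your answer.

Suppose (g ∘ f)(x_1) = (g ∘ f)(x_2), i.e. g(f(x_1)) = g(f(x_2)).
Since g is injective, f(x_1) = f(x_2). Since f is injective, x_1 = x_2. Hence g ∘ f is injective.

injective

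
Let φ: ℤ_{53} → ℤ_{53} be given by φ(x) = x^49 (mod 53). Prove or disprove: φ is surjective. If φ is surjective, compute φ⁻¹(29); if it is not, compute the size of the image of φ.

4

Since 53 is prime, the nonzero elements of ℤ_{53} form a cyclic group of order 52.
As gcd(49, 52) = 1, raising to the 49th power is a bijection on this group: if s^49 ≡ t^49 then (st^{−1})^49 = 1, and the only element of order dividing gcd(49, 52) = 1 is 1, so s = t.
With φ(0) = 0 this makes φ injective on all of ℤ_{53}, hence bijective (finite equal-size domain and codomain). In particular φ is surjective.
Since φ is surjective, we find the preimage of 29. The inverse of x ↦ x^49 on (ℤ_{53})^× is x ↦ x^17, because 49·17 = 833 = 16·52 + 1 ≡ 1 (mod 52) and x^{52} = 1 for x ≠ 0 (Fermat). So φ⁻¹(29) = 29^17 mod 53.
Repeated squaring mod 53: 29^1 ≡ 29, 29^2 ≡ 29² = 841 ≡ 46, 29^4 ≡ 46² = 2116 ≡ 49, 29^8 ≡ 49² = 2401 ≡ 16, 29^16 ≡ 16² = 256 ≡ 44. Since 17 = 16 + 1, 29^17 ≡ 44·29: 44·29 = 1276 ≡ 4. So 29^17 ≡ 4 (mod 53).
Hence φ⁻¹(29) = 4.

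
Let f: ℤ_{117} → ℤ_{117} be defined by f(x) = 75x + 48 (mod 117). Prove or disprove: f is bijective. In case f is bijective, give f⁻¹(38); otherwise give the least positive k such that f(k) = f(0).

39

We have gcd(75, 117) = 3 > 1. Taking u = 0 and v = 39: f(0) = 48 and f(39) = 75·39 + 48 = 2973 ≡ 48 (mod 117).
So f(0) = f(39) while 0 ≠ 39, hence f is not injective, hence not bijective.
Since f is not bijective, we find the least positive k with f(k) = f(0): this means 75k ≡ 0 (mod 117), i.e. 117 ∣ 75k. Since gcd(75, 117) = 3, dividing through by 3 this holds exactly when 39 ∣ 25k, and as gcd(25, 39) = 1, exactly when 39 ∣ k.
The smallest positive such k is 39.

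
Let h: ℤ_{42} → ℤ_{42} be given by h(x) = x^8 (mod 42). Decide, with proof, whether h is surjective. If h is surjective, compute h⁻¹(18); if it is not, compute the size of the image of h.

h(4): Repeated squaring mod 42: 4^1 ≡ 4, 4^2 ≡ 4² = 16, 4^4 ≡ 16² = 256 ≡ 4, 4^8 ≡ 4² = 16. So 4^8 ≡ 16 (mod 42).
h(10): Repeated squaring mod 42: 10^1 ≡ 10, 10^2 ≡ 10² = 100 ≡ 16, 10^4 ≡ 16² = 256 ≡ 4, 10^8 ≡ 4² = 16. So 10^8 ≡ 16 (mod 42).
So h(4) = h(10) = 16 while 4 ≠ 10, therefore h is not injective.
A non-injective map from the 42-element set ℤ_{42} to itself takes at most 41 distinct values, so it cannot be surjective. Hence h is not surjective.
Since h is not surjective, we determine |image(h)|. Computing x^8 mod 42 for each x (by repeated squaring, reducing mod 42 at every step), the values h(0), h(1), …, h(41) are: 0, 1, 4, 9, 16, 25, 36, 7, 22, 39, 16, 37, 18, 1, 28, 15, 4, 37, 30, 25, 22, 21, 22, 25, 30, 37, 4, 15, 28, 1, 18, 37, 16, 39, 22, 7, 36, 25, 16, 9, 4, 1.
The distinct values are {0, 1, 4, 7, 9, 15, 16, 18, 21, 22, 25, 28, 30, 36, 37, 39}; there are 16 of them.

16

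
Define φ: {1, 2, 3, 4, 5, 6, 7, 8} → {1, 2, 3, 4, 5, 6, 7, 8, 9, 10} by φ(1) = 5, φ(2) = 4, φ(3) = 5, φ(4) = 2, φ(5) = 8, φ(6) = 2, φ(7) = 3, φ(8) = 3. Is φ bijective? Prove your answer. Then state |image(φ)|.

5

φ(1) = 5 = φ(3) with 1 ≠ 3, so φ is not injective, hence not bijective.
The image of φ is {2, 3, 4, 5, 8}, which has 5 elements.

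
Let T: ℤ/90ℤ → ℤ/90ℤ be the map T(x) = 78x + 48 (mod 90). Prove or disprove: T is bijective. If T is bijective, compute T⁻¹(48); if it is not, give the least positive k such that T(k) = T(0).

15

Recall: T is injective when T(s) = T(t) forces s = t.
We have gcd(78, 90) = 6 > 1. Taking s = 0 and t = 15: T(0) = 48 and T(15) = 78·15 + 48 = 1218 ≡ 48 (mod 90).
So T(0) = T(15) while 0 ≠ 15, therefore T is not injective, hence not bijective.
Since T is not bijective, we find the least positive k with T(k) = T(0): this means 78k ≡ 0 (mod 90), i.e. 90 ∣ 78k. Since gcd(78, 90) = 6, dividing through by 6 this holds exactly when 15 ∣ 13k, and as gcd(13, 15) = 1, exactly when 15 ∣ k.
The smallest positive such k is 15.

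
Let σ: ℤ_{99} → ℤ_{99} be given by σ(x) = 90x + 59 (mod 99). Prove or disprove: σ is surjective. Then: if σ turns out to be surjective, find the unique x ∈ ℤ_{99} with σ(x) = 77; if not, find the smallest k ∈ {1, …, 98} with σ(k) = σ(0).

11

Since gcd(90, 99) = 9, we have 90x ≡ 0 (mod 9) for all x, so σ(x) ≡ 5 (mod 9).
But 0 ≢ 5 (mod 9), so 0 ∈ ℤ_{99} has no preimage. Thus σ is not surjective.
Since σ is not surjective, we find the least positive k with σ(k) = σ(0): this means 90k ≡ 0 (mod 99), i.e. 99 ∣ 90k. Since gcd(90, 99) = 9, dividing through by 9 this holds exactly when 11 ∣ 10k, and as gcd(10, 11) = 1, exactly when 11 ∣ k.
The smallest positive such k is 11.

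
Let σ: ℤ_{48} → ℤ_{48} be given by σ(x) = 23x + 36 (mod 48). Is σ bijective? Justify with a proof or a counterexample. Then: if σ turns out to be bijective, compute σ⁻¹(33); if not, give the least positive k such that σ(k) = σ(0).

If σ(x_1) = σ(x_2), then 23x_1 ≡ 23x_2 (mod 48). Because gcd(23, 48) = 1, we may cancel 23 to get x_1 ≡ x_2 (mod 48).
We now compute 23⁻¹ mod 48 explicitly. Euclid's algorithm: 48 = 2·23 + 2, 23 = 11·2 + 1; back-substituting gives 1 = 23·23 − 11·48, so 23⁻¹ ≡ 23 (mod 48).
Then y ↦ 23(y − 36) is a two-sided inverse to σ, so every y ∈ ℤ_{48} has a preimage.
Therefore σ is bijective.
Since σ is bijective, we compute σ⁻¹(33): solve 23x + 36 ≡ 33 (mod 48), i.e. 23x ≡ 45 (mod 48).
Multiplying by 23⁻¹ = 23 gives x ≡ 23·45 = 1035 = 21·48 + 27 ≡ 27 (mod 48).
Check: σ(27) = 23·27 + 36 = 657 = 13·48 + 33 ≡ 33 (mod 48).

27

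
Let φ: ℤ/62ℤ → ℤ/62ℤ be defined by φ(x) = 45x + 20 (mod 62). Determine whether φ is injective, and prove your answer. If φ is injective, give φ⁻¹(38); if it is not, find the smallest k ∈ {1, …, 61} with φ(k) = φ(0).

50

Suppose φ(s) = φ(t) in ℤ/62ℤ. Then 45s + 20 ≡ 45t + 20 (mod 62), so 45(s − t) ≡ 0 (mod 62).
Since gcd(45, 62) = 1, 45 is invertible modulo 62, thus s − t ≡ 0 (mod 62), i.e. s = t.
So φ is injective.
We now compute 45⁻¹ mod 62 explicitly. Euclid's algorithm: 62 = 1·45 + 17, 45 = 2·17 + 11, 17 = 1·11 + 6, 11 = 1·6 + 5, 6 = 1·5 + 1; back-substituting gives 1 = 51·45 − 37·62, so 45⁻¹ ≡ 51 (mod 62).
Since φ is injective, we compute φ⁻¹(38): solve 45x + 20 ≡ 38 (mod 62), i.e. 45x ≡ 18 (mod 62).
Multiplying by 45⁻¹ = 51 gives x ≡ 51·18 = 918 = 14·62 + 50 ≡ 50 (mod 62).
Check: φ(50) = 45·50 + 20 = 2270 = 36·62 + 38 ≡ 38 (mod 62).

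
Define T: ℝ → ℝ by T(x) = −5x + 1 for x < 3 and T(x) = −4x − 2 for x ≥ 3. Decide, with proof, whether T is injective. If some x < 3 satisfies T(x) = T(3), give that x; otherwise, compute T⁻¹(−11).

Both pieces are strictly decreasing (slopes −5 and −4), so each is injective on its own interval.
The left piece maps (−∞, 3) onto (−14, ∞); the right piece maps [3, ∞) onto (−∞, −14].
These images are disjoint, so no value is attained by both pieces. Therefore T is injective.
Because the two images are disjoint, no x < 3 has T(x) = T(3), so we compute T⁻¹(−11): −11 lies in (−14, ∞), so solve −5x + 1 = −11: x = (−11 − 1)/(−5) = 12/5.

12/5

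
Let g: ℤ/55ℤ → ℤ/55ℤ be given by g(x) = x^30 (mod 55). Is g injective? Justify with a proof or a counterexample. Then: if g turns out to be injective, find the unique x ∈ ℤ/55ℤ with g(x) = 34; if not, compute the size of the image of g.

g(2): Repeated squaring mod 55: 2^1 ≡ 2, 2^2 ≡ 2² = 4, 2^4 ≡ 4² = 16, 2^8 ≡ 16² = 256 ≡ 36, 2^16 ≡ 36² = 1296 ≡ 31. Since 30 = 16 + 8 + 4 + 2, 2^30 ≡ 31·36·16·4: 31·36 = 1116 ≡ 16, then 16·16 = 256 ≡ 36, then 36·4 = 144 ≡ 34. So 2^30 ≡ 34 (mod 55).
g(3): Repeated squaring mod 55: 3^1 ≡ 3, 3^2 ≡ 3² = 9, 3^4 ≡ 9² = 81 ≡ 26, 3^8 ≡ 26² = 676 ≡ 16, 3^16 ≡ 16² = 256 ≡ 36. Since 30 = 16 + 8 + 4 + 2, 3^30 ≡ 36·16·26·9: 36·16 = 576 ≡ 26, then 26·26 = 676 ≡ 16, then 16·9 = 144 ≡ 34. So 3^30 ≡ 34 (mod 55).
So g(2) = g(3) = 34 while 2 ≠ 3, so g is not injective.
Since g is not injective, we determine |image(g)|. Computing x^30 mod 55 for each x (by repeated squaring, reducing mod 55 at every step), the values g(0), g(1), …, g(54) are: 0, 1, 34, 34, 1, 45, 1, 34, 34, 1, 45, 11, 34, 34, 1, 45, 1, 34, 34, 1, 45, 1, 44, 34, 1, 45, 1, 34, 34, 1, 45, 1, 34, 44, 1, 45, 1, 34, 34, 1, 45, 1, 34, 34, 11, 45, 1, 34, 34, 1, 45, 1, 34, 34, 1.
The distinct values are {0, 1, 11, 34, 44, 45}; there are 6 of them.

6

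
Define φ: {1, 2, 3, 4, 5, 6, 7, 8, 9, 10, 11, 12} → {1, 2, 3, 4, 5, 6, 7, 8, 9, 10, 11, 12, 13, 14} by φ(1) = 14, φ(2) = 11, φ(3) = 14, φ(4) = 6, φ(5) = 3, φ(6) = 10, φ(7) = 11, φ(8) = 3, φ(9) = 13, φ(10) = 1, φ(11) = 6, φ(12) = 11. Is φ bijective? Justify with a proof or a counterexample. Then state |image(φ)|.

φ(1) = 14 = φ(3) with 1 ≠ 3, so φ is not injective, hence not bijective.
The image of φ is {1, 3, 6, 10, 11, 13, 14}, which has 7 elements.

7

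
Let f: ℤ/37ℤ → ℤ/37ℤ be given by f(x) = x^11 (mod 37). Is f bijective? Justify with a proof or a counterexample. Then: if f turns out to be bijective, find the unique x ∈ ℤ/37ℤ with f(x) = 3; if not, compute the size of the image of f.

Since 37 is prime, the nonzero elements of ℤ/37ℤ form a cyclic group of order 36.
As gcd(11, 36) = 1, raising to the 11th power is a bijection on this group: if u^11 ≡ v^11 then (uv^{−1})^11 = 1, and the only element of order dividing gcd(11, 36) = 1 is 1, so u = v.
With f(0) = 0 this makes f injective on all of ℤ/37ℤ, hence bijective (finite equal-size domain and codomain). In particular f is bijective.
Since f is bijective, we find the preimage of 3. The inverse of x ↦ x^11 on (ℤ/37ℤ)^× is x ↦ x^23, because 11·23 = 253 = 7·36 + 1 ≡ 1 (mod 36) and x^{36} = 1 for x ≠ 0 (Fermat). So f⁻¹(3) = 3^23 mod 37.
Repeated squaring mod 37: 3^1 ≡ 3, 3^2 ≡ 3² = 9, 3^4 ≡ 9² = 81 ≡ 7, 3^8 ≡ 7² = 49 ≡ 12, 3^16 ≡ 12² = 144 ≡ 33. Since 23 = 16 + 4 + 2 + 1, 3^23 ≡ 33·7·9·3: 33·7 = 231 ≡ 9, then 9·9 = 81 ≡ 7, then 7·3 = 21. So 3^23 ≡ 21 (mod 37).
Hence f⁻¹(3) = 21.

21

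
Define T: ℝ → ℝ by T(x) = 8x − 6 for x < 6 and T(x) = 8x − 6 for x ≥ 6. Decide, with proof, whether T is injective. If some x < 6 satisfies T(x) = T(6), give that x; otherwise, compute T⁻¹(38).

Both pieces are strictly increasing (slopes 8 and 8), so each is injective on its own interval.
The left piece maps (−∞, 6) onto (−∞, 42); the right piece maps [6, ∞) onto [42, ∞).
These images are disjoint, so no value is attained by both pieces. Therefore T is injective.
Because the two images are disjoint, no x < 6 has T(x) = T(6), so we compute T⁻¹(38): 38 lies in (−∞, 42), so solve 8x − 6 = 38: x = (38 + 6)/8 = 11/2.

11/2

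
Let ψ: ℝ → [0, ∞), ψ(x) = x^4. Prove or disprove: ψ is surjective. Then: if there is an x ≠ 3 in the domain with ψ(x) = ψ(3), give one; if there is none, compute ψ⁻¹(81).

For any y ∈ [0, ∞), x = y^{1/4} ∈ ℝ satisfies x^4 = y, so ψ is surjective.
For the follow-up, such an x exists: taking x = −3 ∈ ℝ gives ψ(−3) = 81 = ψ(3) with −3 ≠ 3.

-3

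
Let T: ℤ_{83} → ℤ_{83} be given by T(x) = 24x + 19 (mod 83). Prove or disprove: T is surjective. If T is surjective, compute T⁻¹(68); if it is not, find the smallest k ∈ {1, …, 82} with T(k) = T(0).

Recall that surjectivity means every element of the codomain has a preimage under T.
Since gcd(24, 83) = 1, 24 is invertible modulo 83. Euclid's algorithm: 83 = 3·24 + 11, 24 = 2·11 + 2, 11 = 5·2 + 1; back-substituting gives 1 = 45·24 − 13·83, so 24⁻¹ ≡ 45 (mod 83).
For any y ∈ ℤ_{83}, x = 45(y − 19) mod 83 satisfies T(x) = 24·45(y − 19) + 19 ≡ y (since 24·45 ≡ 1 mod 83). So every y has a preimage.
Thus T is surjective.
Since T is surjective, we find T⁻¹(68): we need 24x ≡ 68 − 19 ≡ 49 (mod 83). Using 24⁻¹ = 45: x ≡ 45·49 = 2205 = 26·83 + 47, so x = 47.
Check: T(47) = 24·47 + 19 = 1147 = 13·83 + 68 ≡ 68 (mod 83).

47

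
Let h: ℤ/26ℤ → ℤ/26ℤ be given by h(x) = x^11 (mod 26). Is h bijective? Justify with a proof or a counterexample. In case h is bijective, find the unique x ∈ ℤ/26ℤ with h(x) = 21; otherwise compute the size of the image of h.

Computing x^11 mod 26 for each x (by repeated squaring, reducing mod 26 at every step), the values h(0), h(1), …, h(25) are: 0, 1, 20, 9, 10, 21, 24, 15, 18, 3, 4, 19, 12, 13, 14, 7, 22, 23, 8, 11, 2, 5, 16, 17, 6, 25.
Every element of ℤ/26ℤ appears exactly once in this list, so h is a bijection, and in particular bijective.
Since h is bijective, we read off the preimage of 21 from the same table: h(5) = 21, so h⁻¹(21) = 5.

5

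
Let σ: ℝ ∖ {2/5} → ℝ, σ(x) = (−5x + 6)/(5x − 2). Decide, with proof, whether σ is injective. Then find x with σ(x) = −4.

2/15

Suppose σ(u) = σ(v). Cross-multiplying: (−5u + 6)(5v − 2) = (−5v + 6)(5u − 2).
Expanding both sides and cancelling the symmetric terms leaves −20·(u − v) = 0. Since −20 ≠ 0, u = v. Therefore σ is injective.
Solving σ(x) = −4: cross-multiplying gives −5x + 6 = −4(5x − 2), which rearranges to 15x = 2, so x = 2/15.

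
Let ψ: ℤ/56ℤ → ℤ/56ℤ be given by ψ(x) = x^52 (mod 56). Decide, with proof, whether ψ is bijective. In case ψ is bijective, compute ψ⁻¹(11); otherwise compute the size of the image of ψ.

ψ(6): Repeated squaring mod 56: 6^1 ≡ 6, 6^2 ≡ 6² = 36, 6^4 ≡ 36² = 1296 ≡ 8, 6^8 ≡ 8² = 64 ≡ 8, 6^16 ≡ 8² = 64 ≡ 8, 6^32 ≡ 8² = 64 ≡ 8. Since 52 = 32 + 16 + 4, 6^52 ≡ 8·8·8: 8·8 = 64 ≡ 8, then 8·8 = 64 ≡ 8. So 6^52 ≡ 8 (mod 56).
ψ(8): Repeated squaring mod 56: 8^1 ≡ 8, 8^2 ≡ 8² = 64 ≡ 8, 8^4 ≡ 8² = 64 ≡ 8, 8^8 ≡ 8² = 64 ≡ 8, 8^16 ≡ 8² = 64 ≡ 8, 8^32 ≡ 8² = 64 ≡ 8. Since 52 = 32 + 16 + 4, 8^52 ≡ 8·8·8: 8·8 = 64 ≡ 8, then 8·8 = 64 ≡ 8. So 8^52 ≡ 8 (mod 56).
So ψ(6) = ψ(8) = 8 while 6 ≠ 8, thus ψ is not injective, hence not bijective.
Since ψ is not bijective, we determine |image(ψ)|. Computing x^52 mod 56 for each x (by repeated squaring, reducing mod 56 at every step), the values ψ(0), ψ(1), …, ψ(55) are: 0, 1, 16, 25, 32, 9, 8, 49, 8, 9, 32, 25, 16, 1, 0, 1, 16, 25, 32, 9, 8, 49, 8, 9, 32, 25, 16, 1, 0, 1, 16, 25, 32, 9, 8, 49, 8, 9, 32, 25, 16, 1, 0, 1, 16, 25, 32, 9, 8, 49, 8, 9, 32, 25, 16, 1.
The distinct values are {0, 1, 8, 9, 16, 25, 32, 49}; there are 8 of them.

8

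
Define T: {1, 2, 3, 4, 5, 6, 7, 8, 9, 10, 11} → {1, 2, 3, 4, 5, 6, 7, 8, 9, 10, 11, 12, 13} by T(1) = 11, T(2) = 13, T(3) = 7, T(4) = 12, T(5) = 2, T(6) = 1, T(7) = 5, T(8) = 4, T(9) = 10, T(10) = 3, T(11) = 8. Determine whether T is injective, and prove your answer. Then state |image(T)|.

11

The values T(1), …, T(11) are 11, 13, 7, 12, 2, 1, 5, 4, 10, 3, 8 — all distinct.
So T(a) = T(b) only when a = b, and T is injective.
The image of T is {1, 2, 3, 4, 5, 7, 8, 10, 11, 12, 13}, which has 11 elements.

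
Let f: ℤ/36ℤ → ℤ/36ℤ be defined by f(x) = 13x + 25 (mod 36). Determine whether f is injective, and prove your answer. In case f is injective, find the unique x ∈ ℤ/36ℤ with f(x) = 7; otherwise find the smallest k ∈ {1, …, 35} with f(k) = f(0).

18

Suppose f(s) = f(t) in ℤ/36ℤ. Then 13s + 25 ≡ 13t + 25 (mod 36), hence 13(s − t) ≡ 0 (mod 36).
Since gcd(13, 36) = 1, 13 is invertible modulo 36, thus s − t ≡ 0 (mod 36), i.e. s = t.
Thus f is injective.
We now compute 13⁻¹ mod 36 explicitly. Euclid's algorithm: 36 = 2·13 + 10, 13 = 1·10 + 3, 10 = 3·3 + 1; back-substituting gives 1 = 25·13 − 9·36, so 13⁻¹ ≡ 25 (mod 36).
Since f is injective, we compute f⁻¹(7): solve 13x + 25 ≡ 7 (mod 36), i.e. 13x ≡ 18 (mod 36).
Multiplying by 13⁻¹ = 25 gives x ≡ 25·18 = 450 = 12·36 + 18 ≡ 18 (mod 36).
Check: f(18) = 13·18 + 25 = 259 = 7·36 + 7 ≡ 7 (mod 36).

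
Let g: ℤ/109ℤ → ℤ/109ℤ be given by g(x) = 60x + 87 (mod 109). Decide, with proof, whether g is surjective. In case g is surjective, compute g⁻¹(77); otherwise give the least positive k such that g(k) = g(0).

Since gcd(60, 109) = 1, 60 is invertible modulo 109. Euclid's algorithm: 109 = 1·60 + 49, 60 = 1·49 + 11, 49 = 4·11 + 5, 11 = 2·5 + 1; back-substituting gives 1 = 20·60 − 11·109, so 60⁻¹ ≡ 20 (mod 109).
For any y ∈ ℤ/109ℤ, x = 20(y − 87) mod 109 satisfies g(x) = 60·20(y − 87) + 87 ≡ y (since 60·20 ≡ 1 mod 109). So every y has a preimage.
Hence g is surjective.
Since g is surjective, we compute g⁻¹(77): solve 60x + 87 ≡ 77 (mod 109), i.e. 60x ≡ 99 (mod 109).
Multiplying by 60⁻¹ = 20 gives x ≡ 20·99 = 1980 = 18·109 + 18 ≡ 18 (mod 109).
Check: g(18) = 60·18 + 87 = 1167 = 10·109 + 77 ≡ 77 (mod 109).

18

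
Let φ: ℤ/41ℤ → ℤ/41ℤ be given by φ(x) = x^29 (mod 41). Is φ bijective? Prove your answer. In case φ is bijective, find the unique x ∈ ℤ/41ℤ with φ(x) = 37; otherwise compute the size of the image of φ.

Since 41 is prime, the nonzero elements of ℤ/41ℤ form a cyclic group of order 40.
As gcd(29, 40) = 1, raising to the 29th power is a bijection on this group: if x_1^29 ≡ x_2^29 then (x_1x_2^{−1})^29 = 1, and the only element of order dividing gcd(29, 40) = 1 is 1, so x_1 = x_2.
With φ(0) = 0 this makes φ injective on all of ℤ/41ℤ, hence bijective (finite equal-size domain and codomain). In particular φ is bijective.
Since φ is bijective, we find the preimage of 37. The inverse of x ↦ x^29 on (ℤ/41ℤ)^× is x ↦ x^29, because 29·29 = 841 = 21·40 + 1 ≡ 1 (mod 40) and x^{40} = 1 for x ≠ 0 (Fermat). So φ⁻¹(37) = 37^29 mod 41.
Repeated squaring mod 41: 37^1 ≡ 37, 37^2 ≡ 37² = 1369 ≡ 16, 37^4 ≡ 16² = 256 ≡ 10, 37^8 ≡ 10² = 100 ≡ 18, 37^16 ≡ 18² = 324 ≡ 37. Since 29 = 16 + 8 + 4 + 1, 37^29 ≡ 37·18·10·37: 37·18 = 666 ≡ 10, then 10·10 = 100 ≡ 18, then 18·37 = 666 ≡ 10. So 37^29 ≡ 10 (mod 41).
Hence φ⁻¹(37) = 10.

10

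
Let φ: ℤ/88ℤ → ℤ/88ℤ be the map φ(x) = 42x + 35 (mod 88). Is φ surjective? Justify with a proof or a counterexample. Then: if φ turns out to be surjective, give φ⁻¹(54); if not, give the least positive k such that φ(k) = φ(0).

44

Recall: φ is surjective if every y in the codomain equals φ(x) for some x in the domain.
Since gcd(42, 88) = 2, we have 42x ≡ 0 (mod 2) for all x, so φ(x) ≡ 1 (mod 2).
But 0 ≢ 1 (mod 2), so 0 ∈ ℤ/88ℤ has no preimage. Thus φ is not surjective.
Since φ is not surjective, we find the least positive k with φ(k) = φ(0): this means 42k ≡ 0 (mod 88), i.e. 88 ∣ 42k. Since gcd(42, 88) = 2, dividing through by 2 this holds exactly when 44 ∣ 21k, and as gcd(21, 44) = 1, exactly when 44 ∣ k.
The smallest positive such k is 44.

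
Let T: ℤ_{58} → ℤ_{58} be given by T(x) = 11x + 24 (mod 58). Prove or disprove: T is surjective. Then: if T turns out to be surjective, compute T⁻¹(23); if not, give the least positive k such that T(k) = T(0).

21

Since gcd(11, 58) = 1, 11 is invertible modulo 58. Euclid's algorithm: 58 = 5·11 + 3, 11 = 3·3 + 2, 3 = 1·2 + 1; back-substituting gives 1 = 37·11 − 7·58, so 11⁻¹ ≡ 37 (mod 58).
Then y ↦ 37(y − 24) is a two-sided inverse to T, so every y ∈ ℤ_{58} has a preimage.
Thus T is surjective.
Since T is surjective, we find T⁻¹(23): we need 11x ≡ 23 − 24 ≡ 57 (mod 58). Using 11⁻¹ = 37: x ≡ 37·57 = 2109 = 36·58 + 21, so x = 21.
Check: T(21) = 11·21 + 24 = 255 = 4·58 + 23 ≡ 23 (mod 58).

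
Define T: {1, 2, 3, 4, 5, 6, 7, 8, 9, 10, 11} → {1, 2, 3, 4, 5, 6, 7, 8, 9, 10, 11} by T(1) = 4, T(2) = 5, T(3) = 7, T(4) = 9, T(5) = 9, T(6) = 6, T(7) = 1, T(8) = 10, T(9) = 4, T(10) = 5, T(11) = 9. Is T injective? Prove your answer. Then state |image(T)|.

7

T(4) = 9 = T(5) with 4 ≠ 5, so T is not injective.
The image of T is {1, 4, 5, 6, 7, 9, 10}, which has 7 elements.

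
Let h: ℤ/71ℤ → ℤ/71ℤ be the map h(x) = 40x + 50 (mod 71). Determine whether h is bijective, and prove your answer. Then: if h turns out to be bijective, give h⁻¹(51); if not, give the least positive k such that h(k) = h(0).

16

If h(a) = h(b), then 40a ≡ 40b (mod 71). Because gcd(40, 71) = 1, we may cancel 40 to get a ≡ b (mod 71).
We now compute 40⁻¹ mod 71 explicitly. Euclid's algorithm: 71 = 1·40 + 31, 40 = 1·31 + 9, 31 = 3·9 + 4, 9 = 2·4 + 1; back-substituting gives 1 = 16·40 − 9·71, so 40⁻¹ ≡ 16 (mod 71).
Then y ↦ 16(y − 50) is a two-sided inverse to h, so every y ∈ ℤ/71ℤ has a preimage.
Therefore h is bijective.
Since h is bijective, we find h⁻¹(51): we need 40x ≡ 51 − 50 ≡ 1 (mod 71). Using 40⁻¹ = 16: x ≡ 16·1 = 16, so x = 16.
Check: h(16) = 40·16 + 50 = 690 = 9·71 + 51 ≡ 51 (mod 71).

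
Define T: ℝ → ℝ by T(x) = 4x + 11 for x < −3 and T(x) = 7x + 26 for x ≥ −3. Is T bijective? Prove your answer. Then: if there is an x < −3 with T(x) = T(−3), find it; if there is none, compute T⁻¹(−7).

-9/2

Both pieces are strictly increasing (slopes 4 and 7), so each is injective on its own interval.
The left piece maps (−∞, −3) onto (−∞, −1); the right piece maps [−3, ∞) onto [5, ∞).
The images leave a gap (−1 has no preimage), so T is not surjective, hence not bijective.
Because the two images are disjoint, no x < −3 has T(x) = T(−3), so we compute T⁻¹(−7): −7 lies in (−∞, −1), so solve 4x + 11 = −7: x = (−7 − 11)/4 = −9/2.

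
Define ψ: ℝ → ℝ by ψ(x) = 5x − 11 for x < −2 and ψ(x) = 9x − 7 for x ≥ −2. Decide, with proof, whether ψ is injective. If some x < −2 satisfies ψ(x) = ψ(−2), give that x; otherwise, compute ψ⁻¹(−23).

Both pieces are strictly increasing (slopes 5 and 9), so each is injective on its own interval.
The left piece maps (−∞, −2) onto (−∞, −21); the right piece maps [−2, ∞) onto [−25, ∞).
These images overlap. In particular ψ(−2) = −25 (right piece), and solving 5x − 11 = −25 on the left piece gives x = −14/5 < −2.
So ψ(−14/5) = ψ(−2) with −14/5 ≠ −2, and ψ is not injective. This x = −14/5 is the requested value below −2.

-14/5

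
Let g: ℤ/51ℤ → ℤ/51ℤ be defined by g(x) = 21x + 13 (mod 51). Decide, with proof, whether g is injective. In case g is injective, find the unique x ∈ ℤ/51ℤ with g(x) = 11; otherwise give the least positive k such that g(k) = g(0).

17

We have gcd(21, 51) = 3 > 1. Taking u = 0 and v = 17: g(0) = 13 and g(17) = 21·17 + 13 = 370 ≡ 13 (mod 51).
So g(0) = g(17) while 0 ≠ 17, therefore g is not injective.
Since g is not injective, we find the least positive k with g(k) = g(0): this means 21k ≡ 0 (mod 51), i.e. 51 ∣ 21k. Since gcd(21, 51) = 3, dividing through by 3 this holds exactly when 17 ∣ 7k, and as gcd(7, 17) = 1, exactly when 17 ∣ k.
The smallest positive such k is 17.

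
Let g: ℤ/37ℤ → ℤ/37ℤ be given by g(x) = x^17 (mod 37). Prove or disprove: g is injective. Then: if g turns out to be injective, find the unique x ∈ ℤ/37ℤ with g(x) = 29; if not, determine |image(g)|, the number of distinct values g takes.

14

Since 37 is prime, the nonzero elements of ℤ/37ℤ form a cyclic group of order 36.
As gcd(17, 36) = 1, raising to the 17th power is a bijection on this group: if u^17 ≡ v^17 then (uv^{−1})^17 = 1, and the only element of order dividing gcd(17, 36) = 1 is 1, so u = v.
With g(0) = 0 this makes g injective on all of ℤ/37ℤ, hence bijective (finite equal-size domain and codomain). In particular g is injective.
Since g is injective, we find the preimage of 29. The inverse of x ↦ x^17 on (ℤ/37ℤ)^× is x ↦ x^17, because 17·17 = 289 = 8·36 + 1 ≡ 1 (mod 36) and x^{36} = 1 for x ≠ 0 (Fermat). So g⁻¹(29) = 29^17 mod 37.
Repeated squaring mod 37: 29^1 ≡ 29, 29^2 ≡ 29² = 841 ≡ 27, 29^4 ≡ 27² = 729 ≡ 26, 29^8 ≡ 26² = 676 ≡ 10, 29^16 ≡ 10² = 100 ≡ 26. Since 17 = 16 + 1, 29^17 ≡ 26·29: 26·29 = 754 ≡ 14. So 29^17 ≡ 14 (mod 37).
Hence g⁻¹(29) = 14.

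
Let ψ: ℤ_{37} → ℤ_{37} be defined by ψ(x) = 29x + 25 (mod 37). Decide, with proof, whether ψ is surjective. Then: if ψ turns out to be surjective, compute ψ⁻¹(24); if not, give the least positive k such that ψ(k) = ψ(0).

Since gcd(29, 37) = 1, 29 is invertible modulo 37. Euclid's algorithm: 37 = 1·29 + 8, 29 = 3·8 + 5, 8 = 1·5 + 3, 5 = 1·3 + 2, 3 = 1·2 + 1; back-substituting gives 1 = 23·29 − 18·37, so 29⁻¹ ≡ 23 (mod 37).
Then y ↦ 23(y − 25) is a two-sided inverse to ψ, so every y ∈ ℤ_{37} has a preimage.
Hence ψ is surjective.
Since ψ is surjective, we compute ψ⁻¹(24): solve 29x + 25 ≡ 24 (mod 37), i.e. 29x ≡ 36 (mod 37).
Multiplying by 29⁻¹ = 23 gives x ≡ 23·36 = 828 = 22·37 + 14 ≡ 14 (mod 37).
Check: ψ(14) = 29·14 + 25 = 431 = 11·37 + 24 ≡ 24 (mod 37).

14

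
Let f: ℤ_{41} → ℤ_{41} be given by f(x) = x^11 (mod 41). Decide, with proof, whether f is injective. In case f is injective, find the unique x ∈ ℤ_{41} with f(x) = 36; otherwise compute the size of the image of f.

5

Since 41 is prime, the nonzero elements of ℤ_{41} form a cyclic group of order 40.
As gcd(11, 40) = 1, raising to the 11th power is a bijection on this group: if s^11 ≡ t^11 then (st^{−1})^11 = 1, and the only element of order dividing gcd(11, 40) = 1 is 1, so s = t.
With f(0) = 0 this makes f injective on all of ℤ_{41}, hence bijective (finite equal-size domain and codomain). In particular f is injective.
Since f is injective, we find the preimage of 36. The inverse of x ↦ x^11 on (ℤ_{41})^× is x ↦ x^11, because 11·11 = 121 = 3·40 + 1 ≡ 1 (mod 40) and x^{40} = 1 for x ≠ 0 (Fermat). So f⁻¹(36) = 36^11 mod 41.
Repeated squaring mod 41: 36^1 ≡ 36, 36^2 ≡ 36² = 1296 ≡ 25, 36^4 ≡ 25² = 625 ≡ 10, 36^8 ≡ 10² = 100 ≡ 18. Since 11 = 8 + 2 + 1, 36^11 ≡ 18·25·36: 18·25 = 450 ≡ 40, then 40·36 = 1440 ≡ 5. So 36^11 ≡ 5 (mod 41).
Hence f⁻¹(36) = 5.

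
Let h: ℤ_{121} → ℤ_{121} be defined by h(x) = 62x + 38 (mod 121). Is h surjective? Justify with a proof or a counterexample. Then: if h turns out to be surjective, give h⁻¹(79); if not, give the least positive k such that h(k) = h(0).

108

Since gcd(62, 121) = 1, 62 is invertible modulo 121. Euclid's algorithm: 121 = 1·62 + 59, 62 = 1·59 + 3, 59 = 19·3 + 2, 3 = 1·2 + 1; back-substituting gives 1 = 41·62 − 21·121, so 62⁻¹ ≡ 41 (mod 121).
For any y ∈ ℤ_{121}, x = 41(y − 38) mod 121 satisfies h(x) = 62·41(y − 38) + 38 ≡ y (since 62·41 ≡ 1 mod 121). So every y has a preimage.
Hence h is surjective.
Since h is surjective, we find h⁻¹(79): we need 62x ≡ 79 − 38 ≡ 41 (mod 121). Using 62⁻¹ = 41: x ≡ 41·41 = 1681 = 13·121 + 108, so x = 108.
Check: h(108) = 62·108 + 38 = 6734 = 55·121 + 79 ≡ 79 (mod 121).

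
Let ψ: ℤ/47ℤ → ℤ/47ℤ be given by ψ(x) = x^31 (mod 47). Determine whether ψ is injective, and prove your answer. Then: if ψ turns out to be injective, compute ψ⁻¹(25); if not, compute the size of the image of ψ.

21

Since 47 is prime, the nonzero elements of ℤ/47ℤ form a cyclic group of order 46.
As gcd(31, 46) = 1, raising to the 31st power is a bijection on this group: if s^31 ≡ t^31 then (st^{−1})^31 = 1, and the only element of order dividing gcd(31, 46) = 1 is 1, so s = t.
With ψ(0) = 0 this makes ψ injective on all of ℤ/47ℤ, hence bijective (finite equal-size domain and codomain). In particular ψ is injective.
Since ψ is injective, we find the preimage of 25. The inverse of x ↦ x^31 on (ℤ/47ℤ)^× is x ↦ x^3, because 31·3 = 93 = 2·46 + 1 ≡ 1 (mod 46) and x^{46} = 1 for x ≠ 0 (Fermat). So ψ⁻¹(25) = 25^3 mod 47.
Repeated squaring mod 47: 25^1 ≡ 25, 25^2 ≡ 25² = 625 ≡ 14. Since 3 = 2 + 1, 25^3 ≡ 14·25: 14·25 = 350 ≡ 21. So 25^3 ≡ 21 (mod 47).
Hence ψ⁻¹(25) = 21.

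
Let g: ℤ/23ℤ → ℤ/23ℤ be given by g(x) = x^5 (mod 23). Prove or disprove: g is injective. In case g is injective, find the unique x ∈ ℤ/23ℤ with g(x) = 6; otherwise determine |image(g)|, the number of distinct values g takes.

16

Since 23 is prime, the nonzero elements of ℤ/23ℤ form a cyclic group of order 22.
As gcd(5, 22) = 1, raising to the 5th power is a bijection on this group: if u^5 ≡ v^5 then (uv^{−1})^5 = 1, and the only element of order dividing gcd(5, 22) = 1 is 1, so u = v.
With g(0) = 0 this makes g injective on all of ℤ/23ℤ, hence bijective (finite equal-size domain and codomain). In particular g is injective.
Since g is injective, we find the preimage of 6. The inverse of x ↦ x^5 on (ℤ/23ℤ)^× is x ↦ x^9, because 5·9 = 45 = 2·22 + 1 ≡ 1 (mod 22) and x^{22} = 1 for x ≠ 0 (Fermat). So g⁻¹(6) = 6^9 mod 23.
Repeated squaring mod 23: 6^1 ≡ 6, 6^2 ≡ 6² = 36 ≡ 13, 6^4 ≡ 13² = 169 ≡ 8, 6^8 ≡ 8² = 64 ≡ 18. Since 9 = 8 + 1, 6^9 ≡ 18·6: 18·6 = 108 ≡ 16. So 6^9 ≡ 16 (mod 23).
Hence g⁻¹(6) = 16.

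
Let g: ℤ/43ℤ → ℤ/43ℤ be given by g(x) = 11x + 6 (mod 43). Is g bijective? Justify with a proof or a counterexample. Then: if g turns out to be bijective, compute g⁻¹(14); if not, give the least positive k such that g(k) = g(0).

32

If g(s) = g(t), then 11s ≡ 11t (mod 43). Because gcd(11, 43) = 1, we may cancel 11 to get s ≡ t (mod 43).
We now compute 11⁻¹ mod 43 explicitly. Euclid's algorithm: 43 = 3·11 + 10, 11 = 1·10 + 1; back-substituting gives 1 = 4·11 − 1·43, so 11⁻¹ ≡ 4 (mod 43).
For any y ∈ ℤ/43ℤ, x = 4(y − 6) mod 43 satisfies g(x) = 11·4(y − 6) + 6 ≡ y (since 11·4 ≡ 1 mod 43). So every y has a preimage.
Thus g is bijective.
Since g is bijective, we compute g⁻¹(14): solve 11x + 6 ≡ 14 (mod 43), i.e. 11x ≡ 8 (mod 43).
Multiplying by 11⁻¹ = 4 gives x ≡ 4·8 = 32 ≡ 32 (mod 43).
Check: g(32) = 11·32 + 6 = 358 = 8·43 + 14 ≡ 14 (mod 43).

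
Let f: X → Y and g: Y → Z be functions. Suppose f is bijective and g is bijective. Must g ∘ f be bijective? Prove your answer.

Injectivity: if g(f(a)) = g(f(b)) then f(a) = f(b) (g injective) so a = b (f injective).
Surjectivity: for c ∈ Z pick b with g(b) = c, then a with f(a) = b; then (g ∘ f)(a) = c.
Therefore g ∘ f is bijective.

bijective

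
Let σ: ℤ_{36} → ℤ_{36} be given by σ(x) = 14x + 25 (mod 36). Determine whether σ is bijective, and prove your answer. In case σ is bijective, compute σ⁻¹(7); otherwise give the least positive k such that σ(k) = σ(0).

Recall that σ is injective when σ(u) = σ(v) forces u = v.
We have gcd(14, 36) = 2 > 1. Taking u = 0 and v = 18: σ(0) = 25 and σ(18) = 14·18 + 25 = 277 ≡ 25 (mod 36).
So σ(0) = σ(18) while 0 ≠ 18, thus σ is not injective, hence not bijective.
Since σ is not bijective, we find the least positive k with σ(k) = σ(0): this means 14k ≡ 0 (mod 36), i.e. 36 ∣ 14k. Since gcd(14, 36) = 2, dividing through by 2 this holds exactly when 18 ∣ 7k, and as gcd(7, 18) = 1, exactly when 18 ∣ k.
The smallest positive such k is 18.

18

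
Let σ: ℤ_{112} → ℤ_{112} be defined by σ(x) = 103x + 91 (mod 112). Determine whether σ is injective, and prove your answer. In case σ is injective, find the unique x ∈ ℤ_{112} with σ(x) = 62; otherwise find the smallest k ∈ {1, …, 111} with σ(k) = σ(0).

53

Suppose σ(a) = σ(b) in ℤ_{112}. Then 103a + 91 ≡ 103b + 91 (mod 112), thus 103(a − b) ≡ 0 (mod 112).
Since gcd(103, 112) = 1, 103 is invertible modulo 112, therefore a − b ≡ 0 (mod 112), i.e. a = b.
Therefore σ is injective.
We now compute 103⁻¹ mod 112 explicitly. Euclid's algorithm: 112 = 1·103 + 9, 103 = 11·9 + 4, 9 = 2·4 + 1; back-substituting gives 1 = 87·103 − 80·112, so 103⁻¹ ≡ 87 (mod 112).
Since σ is injective, we compute σ⁻¹(62): solve 103x + 91 ≡ 62 (mod 112), i.e. 103x ≡ 83 (mod 112).
Multiplying by 103⁻¹ = 87 gives x ≡ 87·83 = 7221 = 64·112 + 53 ≡ 53 (mod 112).
Check: σ(53) = 103·53 + 91 = 5550 = 49·112 + 62 ≡ 62 (mod 112).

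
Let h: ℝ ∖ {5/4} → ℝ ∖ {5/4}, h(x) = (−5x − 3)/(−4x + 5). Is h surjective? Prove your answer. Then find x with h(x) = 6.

33/19

For any y ≠ 5/4, solving y(−4x + 5) = −5x − 3 for x gives a well-defined x ≠ 5/4. So h is surjective.
Solving h(x) = 6: cross-multiplying gives −5x − 3 = 6(−4x + 5), which rearranges to 19x = 33, so x = 33/19.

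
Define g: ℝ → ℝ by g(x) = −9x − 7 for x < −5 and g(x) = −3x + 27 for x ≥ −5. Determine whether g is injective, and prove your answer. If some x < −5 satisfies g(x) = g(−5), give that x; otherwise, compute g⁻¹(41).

Both pieces are strictly decreasing (slopes −9 and −3), so each is injective on its own interval.
The left piece maps (−∞, −5) onto (38, ∞); the right piece maps [−5, ∞) onto (−∞, 42].
These images overlap. In particular g(−5) = 42 (right piece), and solving −9x − 7 = 42 on the left piece gives x = −49/9 < −5.
So g(−49/9) = g(−5) with −49/9 ≠ −5, and g is not injective. This x = −49/9 is the requested value below −5.

-49/9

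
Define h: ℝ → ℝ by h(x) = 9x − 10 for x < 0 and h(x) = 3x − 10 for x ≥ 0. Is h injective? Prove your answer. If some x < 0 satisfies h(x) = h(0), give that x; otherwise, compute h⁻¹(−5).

Both pieces are strictly increasing (slopes 9 and 3), so each is injective on its own interval.
The left piece maps (−∞, 0) onto (−∞, −10); the right piece maps [0, ∞) onto [−10, ∞).
These images are disjoint, so no value is attained by both pieces. Thus h is injective.
Because the two images are disjoint, no x < 0 has h(x) = h(0), so we compute h⁻¹(−5): −5 lies in [−10, ∞), so solve 3x − 10 = −5: x = (−5 + 10)/3 = 5/3.

5/3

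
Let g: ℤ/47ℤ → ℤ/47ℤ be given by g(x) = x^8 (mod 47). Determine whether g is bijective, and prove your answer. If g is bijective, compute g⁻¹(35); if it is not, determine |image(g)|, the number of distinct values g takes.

g(23): Repeated squaring mod 47: 23^1 ≡ 23, 23^2 ≡ 23² = 529 ≡ 12, 23^4 ≡ 12² = 144 ≡ 3, 23^8 ≡ 3² = 9. So 23^8 ≡ 9 (mod 47).
g(24): Repeated squaring mod 47: 24^1 ≡ 24, 24^2 ≡ 24² = 576 ≡ 12, 24^4 ≡ 12² = 144 ≡ 3, 24^8 ≡ 3² = 9. So 24^8 ≡ 9 (mod 47).
So g(23) = g(24) = 9 while 23 ≠ 24, thus g is not injective, hence not bijective.
Since g is not bijective, we determine |image(g)|. Computing x^8 mod 47 for each x (by repeated squaring, reducing mod 47 at every step), the values g(0), g(1), …, g(46) are: 0, 1, 21, 28, 18, 8, 24, 16, 2, 32, 27, 12, 34, 37, 7, 36, 42, 4, 14, 6, 3, 25, 17, 9, 9, 17, 25, 3, 6, 14, 4, 42, 36, 7, 37, 34, 12, 27, 32, 2, 16, 24, 8, 18, 28, 21, 1.
The distinct values are {0, 1, 2, 3, 4, 6, 7, 8, 9, 12, 14, 16, 17, 18, 21, 24, 25, 27, 28, 32, 34, 36, 37, 42}; there are 24 of them.

24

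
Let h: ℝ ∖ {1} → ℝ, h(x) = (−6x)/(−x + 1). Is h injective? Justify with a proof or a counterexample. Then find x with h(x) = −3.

1/3

Suppose h(a) = h(b). Cross-multiplying: (−6a)(−b + 1) = (−6b)(−a + 1).
Expanding both sides and cancelling the symmetric terms leaves −6·(a − b) = 0. Since −6 ≠ 0, a = b. Thus h is injective.
Solving h(x) = −3: cross-multiplying gives −6x = −3(−x + 1), which rearranges to −9x = −3, so x = 1/3.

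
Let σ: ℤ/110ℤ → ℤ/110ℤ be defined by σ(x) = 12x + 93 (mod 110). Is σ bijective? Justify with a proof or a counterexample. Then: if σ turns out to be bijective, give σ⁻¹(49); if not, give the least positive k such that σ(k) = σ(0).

55

We have gcd(12, 110) = 2 > 1. Taking s = 0 and t = 55: σ(0) = 93 and σ(55) = 12·55 + 93 = 753 ≡ 93 (mod 110).
So σ(0) = σ(55) while 0 ≠ 55, thus σ is not injective, hence not bijective.
Since σ is not bijective, we find the least positive k with σ(k) = σ(0): this means 12k ≡ 0 (mod 110), i.e. 110 ∣ 12k. Since gcd(12, 110) = 2, dividing through by 2 this holds exactly when 55 ∣ 6k, and as gcd(6, 55) = 1, exactly when 55 ∣ k.
The smallest positive such k is 55.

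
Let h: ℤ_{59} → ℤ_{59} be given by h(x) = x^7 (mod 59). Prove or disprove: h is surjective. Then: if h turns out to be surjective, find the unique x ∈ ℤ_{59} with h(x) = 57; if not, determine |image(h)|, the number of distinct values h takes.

48

Since 59 is prime, the nonzero elements of ℤ_{59} form a cyclic group of order 58.
As gcd(7, 58) = 1, raising to the 7th power is a bijection on this group: if u^7 ≡ v^7 then (uv^{−1})^7 = 1, and the only element of order dividing gcd(7, 58) = 1 is 1, so u = v.
With h(0) = 0 this makes h injective on all of ℤ_{59}, hence bijective (finite equal-size domain and codomain). In particular h is surjective.
Since h is surjective, we find the preimage of 57. The inverse of x ↦ x^7 on (ℤ_{59})^× is x ↦ x^25, because 7·25 = 175 = 3·58 + 1 ≡ 1 (mod 58) and x^{58} = 1 for x ≠ 0 (Fermat). So h⁻¹(57) = 57^25 mod 59.
Repeated squaring mod 59: 57^1 ≡ 57, 57^2 ≡ 57² = 3249 ≡ 4, 57^4 ≡ 4² = 16, 57^8 ≡ 16² = 256 ≡ 20, 57^16 ≡ 20² = 400 ≡ 46. Since 25 = 16 + 8 + 1, 57^25 ≡ 46·20·57: 46·20 = 920 ≡ 35, then 35·57 = 1995 ≡ 48. So 57^25 ≡ 48 (mod 59).
Hence h⁻¹(57) = 48.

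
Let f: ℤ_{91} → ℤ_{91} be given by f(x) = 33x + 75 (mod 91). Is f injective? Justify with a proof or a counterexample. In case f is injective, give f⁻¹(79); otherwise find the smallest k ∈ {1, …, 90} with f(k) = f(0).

47

Suppose f(u) = f(v) in ℤ_{91}. Then 33u + 75 ≡ 33v + 75 (mod 91), so 33(u − v) ≡ 0 (mod 91).
Since gcd(33, 91) = 1, 33 is invertible modulo 91, so u − v ≡ 0 (mod 91), i.e. u = v.
Thus f is injective.
We now compute 33⁻¹ mod 91 explicitly. Euclid's algorithm: 91 = 2·33 + 25, 33 = 1·25 + 8, 25 = 3·8 + 1; back-substituting gives 1 = 80·33 − 29·91, so 33⁻¹ ≡ 80 (mod 91).
Since f is injective, we compute f⁻¹(79): solve 33x + 75 ≡ 79 (mod 91), i.e. 33x ≡ 4 (mod 91).
Multiplying by 33⁻¹ = 80 gives x ≡ 80·4 = 320 = 3·91 + 47 ≡ 47 (mod 91).
Check: f(47) = 33·47 + 75 = 1626 = 17·91 + 79 ≡ 79 (mod 91).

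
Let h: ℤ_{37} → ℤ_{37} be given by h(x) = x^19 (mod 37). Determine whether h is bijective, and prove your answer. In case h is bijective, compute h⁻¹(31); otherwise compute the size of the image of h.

6

Since 37 is prime, the nonzero elements of ℤ_{37} form a cyclic group of order 36.
As gcd(19, 36) = 1, raising to the 19th power is a bijection on this group: if x_1^19 ≡ x_2^19 then (x_1x_2^{−1})^19 = 1, and the only element of order dividing gcd(19, 36) = 1 is 1, so x_1 = x_2.
With h(0) = 0 this makes h injective on all of ℤ_{37}, hence bijective (finite equal-size domain and codomain). In particular h is bijective.
Since h is bijective, we find the preimage of 31. The inverse of x ↦ x^19 on (ℤ_{37})^× is x ↦ x^19, because 19·19 = 361 = 10·36 + 1 ≡ 1 (mod 36) and x^{36} = 1 for x ≠ 0 (Fermat). So h⁻¹(31) = 31^19 mod 37.
Repeated squaring mod 37: 31^1 ≡ 31, 31^2 ≡ 31² = 961 ≡ 36, 31^4 ≡ 36² = 1296 ≡ 1, 31^8 ≡ 1² = 1, 31^16 ≡ 1² = 1. Since 19 = 16 + 2 + 1, 31^19 ≡ 1·36·31: 1·36 = 36, then 36·31 = 1116 ≡ 6. So 31^19 ≡ 6 (mod 37).
Hence h⁻¹(31) = 6.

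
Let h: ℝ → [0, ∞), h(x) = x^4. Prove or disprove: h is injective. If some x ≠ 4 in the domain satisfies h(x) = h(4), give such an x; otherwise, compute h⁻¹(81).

h(4) = 256 = (−4)^4 = h(−4) (since 4 is even), with 4 ≠ −4. So h is not injective.
For the follow-up, such an x exists: taking x = −4 ∈ ℝ gives h(−4) = 256 = h(4) with −4 ≠ 4.

-4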